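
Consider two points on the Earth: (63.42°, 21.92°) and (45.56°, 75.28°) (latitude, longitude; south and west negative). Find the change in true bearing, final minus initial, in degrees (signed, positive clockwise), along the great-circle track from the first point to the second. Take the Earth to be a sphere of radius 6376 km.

+45.0°

At departure: θ₁ = atan2(sin Δλ cos φ₂, cos φ₁ sin φ₂ − sin φ₁ cos φ₂ cos Δλ) = 95.51°
At arrival: θ₂ = atan2(sin Δλ cos φ₁, −cos φ₂ sin φ₁ + sin φ₂ cos φ₁ cos Δλ) = 140.50°
Δθ = θ₂ − θ₁ = +45.0°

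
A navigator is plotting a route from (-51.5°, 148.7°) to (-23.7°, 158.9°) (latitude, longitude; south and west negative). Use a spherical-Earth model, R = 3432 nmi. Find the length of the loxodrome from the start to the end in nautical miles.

1731 nmi

Δψ = ln[tan(π/4+φ₂/2)/tan(π/4+φ₁/2)] = +0.6261;  Δφ = +0.4852 rad,  Δλ = +0.1780 rad
q = Δφ/Δψ = 0.7750
d = R·√(Δφ² + q²Δλ²) = 3432·0.50443 = 1731 nmi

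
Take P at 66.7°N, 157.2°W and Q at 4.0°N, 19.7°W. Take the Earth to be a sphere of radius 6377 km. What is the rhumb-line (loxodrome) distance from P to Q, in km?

Δψ = ln[tan(π/4+φ₂/2)/tan(π/4+φ₁/2)] = -1.5091;  Δφ = -1.0943 rad,  Δλ = +2.3998 rad
q = Δφ/Δψ = 0.7251
d = R·√(Δφ² + q²Δλ²) = 6377·2.05568 = 13109 km

13109 km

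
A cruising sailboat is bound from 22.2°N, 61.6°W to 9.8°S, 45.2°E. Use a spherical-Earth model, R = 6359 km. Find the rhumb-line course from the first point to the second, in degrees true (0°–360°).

107.0°

Δψ = ln[tan(π/4+φ₂/2)/tan(π/4+φ₁/2)] = -0.5694
Δλ = +1.8640 rad (taken the short way round)
course = atan2(Δλ, Δψ) = 106.99°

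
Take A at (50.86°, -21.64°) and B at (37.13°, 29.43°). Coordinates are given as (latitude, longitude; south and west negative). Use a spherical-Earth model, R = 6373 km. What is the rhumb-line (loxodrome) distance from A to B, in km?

4336 km

Rhumb course C = atan2(Δλ, Δψ) with Δψ = ln[tan(π/4+φ₂/2)/tan(π/4+φ₁/2)] = -0.3354, Δλ = +0.8913 → C = 110.62°
d = R·|Δφ| / |cos C| = 6373·0.23963 / 0.35219 = 4336 km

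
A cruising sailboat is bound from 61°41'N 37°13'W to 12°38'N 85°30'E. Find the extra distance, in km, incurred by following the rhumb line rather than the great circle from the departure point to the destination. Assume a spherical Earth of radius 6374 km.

Great circle: cos σ = sin φ₁ sin φ₂ + cos φ₁ cos φ₂ cos Δλ,  σ = 1.6285 rad → d_gc = 10379.8 km
Rhumb line: Δψ = -1.1550, q = Δφ/Δψ = 0.7412, d_rh = R√(Δφ²+q²Δλ²) = 11496.5 km
Excess = 11496.5 − 10379.8 = 1116.7 ≈ 1117 km

1117 km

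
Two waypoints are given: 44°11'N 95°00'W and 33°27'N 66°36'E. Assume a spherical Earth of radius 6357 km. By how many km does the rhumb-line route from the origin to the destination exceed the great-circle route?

2815 km

Great circle: cos σ = sin φ₁ sin φ₂ + cos φ₁ cos φ₂ cos Δλ,  σ = 1.7554 rad → d_gc = 11159.2 km
Rhumb line: Δψ = -0.2412, q = Δφ/Δψ = 0.7765, d_rh = R√(Δφ²+q²Δλ²) = 13973.8 km
Excess = 13973.8 − 11159.2 = 2814.6 ≈ 2815 km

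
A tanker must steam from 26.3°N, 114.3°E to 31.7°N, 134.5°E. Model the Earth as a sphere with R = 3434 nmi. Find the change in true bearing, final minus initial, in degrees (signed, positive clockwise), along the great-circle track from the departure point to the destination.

At departure: θ₁ = atan2(sin Δλ cos φ₂, cos φ₁ sin φ₂ − sin φ₁ cos φ₂ cos Δλ) = 68.24°
At arrival: θ₂ = atan2(sin Δλ cos φ₁, −cos φ₂ sin φ₁ + sin φ₂ cos φ₁ cos Δλ) = 78.12°
Δθ = θ₂ − θ₁ = +9.9°

+9.9°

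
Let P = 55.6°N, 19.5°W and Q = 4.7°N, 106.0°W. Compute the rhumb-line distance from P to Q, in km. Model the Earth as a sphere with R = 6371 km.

9666 km

Δψ = ln[tan(π/4+φ₂/2)/tan(π/4+φ₁/2)] = -1.0905;  Δφ = -0.8884 rad,  Δλ = -1.5097 rad
q = Δφ/Δψ = 0.8146
d = R·√(Δφ² + q²Δλ²) = 6371·1.51717 = 9666 km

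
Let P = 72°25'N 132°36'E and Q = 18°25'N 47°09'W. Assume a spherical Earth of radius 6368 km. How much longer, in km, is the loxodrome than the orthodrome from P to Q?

Great circle: cos σ = sin φ₁ sin φ₂ + cos φ₁ cos φ₂ cos Δλ,  σ = 1.5562 rad → d_gc = 9910.2 km
Rhumb line: Δψ = -1.5394, q = Δφ/Δψ = 0.6122, d_rh = R√(Δφ²+q²Δλ²) = 13624.2 km
Excess = 13624.2 − 9910.2 = 3714.0 ≈ 3714 km

3714 km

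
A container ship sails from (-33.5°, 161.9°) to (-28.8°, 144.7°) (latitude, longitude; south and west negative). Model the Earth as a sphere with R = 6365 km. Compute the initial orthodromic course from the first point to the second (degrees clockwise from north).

N = sin Δλ·cos φ₂ = -0.2591;  D = cos φ₁ sin φ₂ − sin φ₁ cos φ₂ cos Δλ = +0.0603
initial course = atan2(N, D) = 283.10°

283.1°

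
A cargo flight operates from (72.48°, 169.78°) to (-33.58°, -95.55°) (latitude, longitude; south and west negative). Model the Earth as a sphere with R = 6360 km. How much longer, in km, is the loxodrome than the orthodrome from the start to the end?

Great circle: cos σ = sin φ₁ sin φ₂ + cos φ₁ cos φ₂ cos Δλ,  σ = 2.1506 rad → d_gc = 13677.8 km
Rhumb line: Δψ = -2.4930, q = Δφ/Δψ = 0.7425, d_rh = R√(Δφ²+q²Δλ²) = 14123.9 km
Excess = 14123.9 − 13677.8 = 446.1 ≈ 446 km

446 km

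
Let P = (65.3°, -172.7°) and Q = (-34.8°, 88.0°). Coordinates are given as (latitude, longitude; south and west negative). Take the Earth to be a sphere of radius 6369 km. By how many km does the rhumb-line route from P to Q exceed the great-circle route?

349 km

Great circle: cos σ = sin φ₁ sin φ₂ + cos φ₁ cos φ₂ cos Δλ,  σ = 2.1821 rad → d_gc = 13897.9 km
Rhumb line: Δψ = -2.1675, q = Δφ/Δψ = 0.8060, d_rh = R√(Δφ²+q²Δλ²) = 14246.8 km
Excess = 14246.8 − 13897.9 = 348.9 ≈ 349 km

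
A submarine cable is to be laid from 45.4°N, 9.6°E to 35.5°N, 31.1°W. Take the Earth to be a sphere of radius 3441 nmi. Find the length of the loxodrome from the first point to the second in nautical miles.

Δψ = ln[tan(π/4+φ₂/2)/tan(π/4+φ₁/2)] = -0.2278;  Δφ = -0.1728 rad,  Δλ = -0.7103 rad
q = Δφ/Δψ = 0.7586
d = R·√(Δφ² + q²Δλ²) = 3441·0.56592 = 1947 nmi

1947 nmi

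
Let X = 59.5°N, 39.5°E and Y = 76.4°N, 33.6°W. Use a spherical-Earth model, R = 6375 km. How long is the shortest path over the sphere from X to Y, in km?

3259 km

Haversine: a = sin²(Δφ/2)+cos φ₁ cos φ₂ sin²(Δλ/2) = 0.06392;  σ = 2·atan2(√a,√(1−a))
σ = 29.289° → d = Rσ = 6375·0.51119 = 3259 km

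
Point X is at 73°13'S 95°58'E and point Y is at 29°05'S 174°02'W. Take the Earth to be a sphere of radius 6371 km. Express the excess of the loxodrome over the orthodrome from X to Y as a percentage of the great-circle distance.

Great circle: σ = 1.0867 rad → d_gc = Rσ = 6923.6 km
Rhumb: Δφ = +0.7703, Δλ = +1.5708, Δψ = +1.3829, q = Δφ/Δψ = 0.5570 → d_rh = R√(Δφ²+q²Δλ²) = 7426.6 km
Excess = (7426.6 − 6923.6) / 6923.6 = 503.0 / 6923.6 = 7.27% ≈ 7.3%

7.3%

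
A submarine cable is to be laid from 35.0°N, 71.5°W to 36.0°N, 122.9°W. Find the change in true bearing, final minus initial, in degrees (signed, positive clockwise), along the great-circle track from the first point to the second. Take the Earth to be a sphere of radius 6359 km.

Initial bearing θ₁ = atan2(sin Δλ cos φ₂, cos φ₁ sin φ₂ − sin φ₁ cos φ₂ cos Δλ) = 286.89°
Final bearing θ₂ = (initial bearing from the destination back to the start) + 180° = 255.66°
Δθ = θ₂ − θ₁ = -31.2°

-31.2°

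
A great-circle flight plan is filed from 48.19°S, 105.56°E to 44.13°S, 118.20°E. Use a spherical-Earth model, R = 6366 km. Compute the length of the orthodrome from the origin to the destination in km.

1071 km

cos σ = sin φ₁ sin φ₂ + cos φ₁ cos φ₂ cos Δλ
      = sin(-48.19°)sin(-44.13°) + cos(-48.19°)cos(-44.13°)cos(12.64°) = 0.9859
σ = 9.635° → d = Rσ = 6366·0.16817 = 1071 km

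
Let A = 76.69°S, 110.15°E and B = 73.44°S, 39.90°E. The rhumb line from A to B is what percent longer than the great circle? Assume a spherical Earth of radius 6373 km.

Great circle: σ = 0.3013 rad → d_gc = Rσ = 1920.3 km
Rhumb: Δφ = +0.0567, Δλ = -1.2261, Δψ = +0.2210, q = Δφ/Δψ = 0.2567 → d_rh = R√(Δφ²+q²Δλ²) = 2038.2 km
Excess = (2038.2 − 1920.3) / 1920.3 = 117.9 / 1920.3 = 6.14% ≈ 6.1%

6.1%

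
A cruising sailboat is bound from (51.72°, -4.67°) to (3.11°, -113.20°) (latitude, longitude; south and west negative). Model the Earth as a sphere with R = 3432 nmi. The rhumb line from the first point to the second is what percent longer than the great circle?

5.0%

Great circle: σ = 1.7254 rad → d_gc = Rσ = 5921.6 nmi
Rhumb: Δφ = -0.8484, Δλ = -1.8942, Δψ = -1.0039, q = Δφ/Δψ = 0.8451 → d_rh = R√(Δφ²+q²Δλ²) = 6217.7 nmi
Excess = (6217.7 − 5921.6) / 5921.6 = 296.1 / 5921.6 = 5.00% ≈ 5.0%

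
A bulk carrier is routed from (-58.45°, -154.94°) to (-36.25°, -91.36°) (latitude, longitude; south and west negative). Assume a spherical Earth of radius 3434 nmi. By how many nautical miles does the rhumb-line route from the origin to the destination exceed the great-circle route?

84 nmi

Great circle: cos σ = sin φ₁ sin φ₂ + cos φ₁ cos φ₂ cos Δλ,  σ = 0.8070 rad → d_gc = 2771.3 nmi
Rhumb line: Δψ = +0.5844, q = Δφ/Δψ = 0.6630, d_rh = R√(Δφ²+q²Δλ²) = 2855.4 nmi
Excess = 2855.4 − 2771.3 = 84.1 ≈ 84 nmi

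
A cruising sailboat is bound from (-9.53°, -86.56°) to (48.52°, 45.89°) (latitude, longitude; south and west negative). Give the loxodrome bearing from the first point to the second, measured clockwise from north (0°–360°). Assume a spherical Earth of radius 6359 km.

Meridional parts: M(φ₁)=-0.1671, M(φ₂)=+0.9711 → ΔM = +1.1382;  Δλ = +2.3117 rad
tan C = Δλ / ΔM = +2.0310 → C = 63.79°

63.8°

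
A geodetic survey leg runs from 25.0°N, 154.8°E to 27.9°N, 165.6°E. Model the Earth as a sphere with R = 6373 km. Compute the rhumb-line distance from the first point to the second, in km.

Δψ = ln[tan(π/4+φ₂/2)/tan(π/4+φ₁/2)] = +0.0565;  Δφ = +0.0506 rad,  Δλ = +0.1885 rad
q = Δφ/Δψ = 0.8952
d = R·√(Δφ² + q²Δλ²) = 6373·0.17617 = 1123 km

1123 km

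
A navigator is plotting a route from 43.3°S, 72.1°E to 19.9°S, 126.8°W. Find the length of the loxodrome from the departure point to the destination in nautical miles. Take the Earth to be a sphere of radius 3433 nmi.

Δψ = ln[tan(π/4+φ₂/2)/tan(π/4+φ₁/2)] = +0.4855;  Δφ = +0.4084 rad,  Δλ = +2.8117 rad
q = Δφ/Δψ = 0.8412
d = R·√(Δφ² + q²Δλ²) = 3433·2.40027 = 8240 nmi

8240 nmi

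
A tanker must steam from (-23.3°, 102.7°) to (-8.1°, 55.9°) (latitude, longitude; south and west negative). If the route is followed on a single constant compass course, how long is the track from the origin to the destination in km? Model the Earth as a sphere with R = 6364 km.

Δψ = ln[tan(π/4+φ₂/2)/tan(π/4+φ₁/2)] = +0.2765;  Δφ = +0.2653 rad,  Δλ = -0.8168 rad
q = Δφ/Δψ = 0.9594
d = R·√(Δφ² + q²Δλ²) = 6364·0.82735 = 5265 km

5265 km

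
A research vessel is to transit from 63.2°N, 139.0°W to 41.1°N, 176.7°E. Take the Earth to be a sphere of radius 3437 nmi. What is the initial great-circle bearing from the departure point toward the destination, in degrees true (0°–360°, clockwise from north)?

θ = atan2( sin Δλ·cos φ₂ ,  cos φ₁ sin φ₂ − sin φ₁ cos φ₂ cos Δλ )
  = atan2(-0.5263, -0.1850) = 250.63°

250.6°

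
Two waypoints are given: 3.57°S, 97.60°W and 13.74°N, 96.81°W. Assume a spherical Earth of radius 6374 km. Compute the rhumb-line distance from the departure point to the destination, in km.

Δψ = ln[tan(π/4+φ₂/2)/tan(π/4+φ₁/2)] = +0.3045;  Δφ = +0.3021 rad,  Δλ = +0.0138 rad
q = Δφ/Δψ = 0.9922
d = R·√(Δφ² + q²Δλ²) = 6374·0.30243 = 1928 km

1928 km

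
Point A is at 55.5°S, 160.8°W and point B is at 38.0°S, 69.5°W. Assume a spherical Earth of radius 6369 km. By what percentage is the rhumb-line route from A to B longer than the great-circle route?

Great circle: σ = 1.0504 rad → d_gc = Rσ = 6689.8 km
Rhumb: Δφ = +0.3054, Δλ = +1.5935, Δψ = +0.4516, q = Δφ/Δψ = 0.6764 → d_rh = R√(Δφ²+q²Δλ²) = 7135.0 km
Excess = (7135.0 − 6689.8) / 6689.8 = 445.2 / 6689.8 = 6.655% ≈ 6.7%

6.7%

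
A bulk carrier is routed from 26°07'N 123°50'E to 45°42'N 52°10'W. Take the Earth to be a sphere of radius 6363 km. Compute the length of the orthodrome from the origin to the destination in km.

Haversine: a = sin²(Δφ/2)+cos φ₁ cos φ₂ sin²(Δλ/2) = 0.65527;  σ = 2·atan2(√a,√(1−a))
σ = 108.091° → d = Rσ = 6363·1.88655 = 12004 km

12004 km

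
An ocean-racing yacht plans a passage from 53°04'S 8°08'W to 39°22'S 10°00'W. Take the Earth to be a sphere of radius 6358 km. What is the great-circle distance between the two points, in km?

1527 km

cos σ = sin φ₁ sin φ₂ + cos φ₁ cos φ₂ cos Δλ
      = sin(-53.07°)sin(-39.37°) + cos(-53.07°)cos(-39.37°)cos(-1.87°) = 0.9713
σ = 13.760° → d = Rσ = 6358·0.24015 = 1527 km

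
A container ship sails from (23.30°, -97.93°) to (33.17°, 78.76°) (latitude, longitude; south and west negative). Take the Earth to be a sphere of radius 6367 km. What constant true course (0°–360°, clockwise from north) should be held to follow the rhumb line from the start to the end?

86.4°

Meridional parts: M(φ₁)=+0.4184, M(φ₂)=+0.6143 → ΔM = +0.1959;  Δλ = +3.0838 rad
tan C = Δλ / ΔM = +15.7409 → C = 86.36°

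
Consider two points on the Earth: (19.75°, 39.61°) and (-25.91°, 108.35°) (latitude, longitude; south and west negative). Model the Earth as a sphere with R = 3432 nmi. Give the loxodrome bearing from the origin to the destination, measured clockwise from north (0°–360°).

Meridional parts: M(φ₁)=+0.3517, M(φ₂)=-0.4685 → ΔM = -0.8202;  Δλ = +1.1997 rad
tan C = Δλ / ΔM = -1.4627 → C = 124.36°

124.4°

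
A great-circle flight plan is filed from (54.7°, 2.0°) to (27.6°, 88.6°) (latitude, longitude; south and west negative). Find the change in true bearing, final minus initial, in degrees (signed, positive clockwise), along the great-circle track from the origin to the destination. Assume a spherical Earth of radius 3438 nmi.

At departure: θ₁ = atan2(sin Δλ cos φ₂, cos φ₁ sin φ₂ − sin φ₁ cos φ₂ cos Δλ) = 75.74°
At arrival: θ₂ = atan2(sin Δλ cos φ₁, −cos φ₂ sin φ₁ + sin φ₂ cos φ₁ cos Δλ) = 140.80°
Δθ = θ₂ − θ₁ = +65.1°

+65.1°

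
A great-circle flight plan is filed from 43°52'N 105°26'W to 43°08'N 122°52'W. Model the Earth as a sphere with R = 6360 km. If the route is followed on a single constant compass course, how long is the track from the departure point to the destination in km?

1406 km

Rhumb course C = atan2(Δλ, Δψ) with Δψ = ln[tan(π/4+φ₂/2)/tan(π/4+φ₁/2)] = -0.0176, Δλ = -0.3043 → C = 266.68°
d = R·|Δφ| / |cos C| = 6360·0.01280 / 0.05789 = 1406 km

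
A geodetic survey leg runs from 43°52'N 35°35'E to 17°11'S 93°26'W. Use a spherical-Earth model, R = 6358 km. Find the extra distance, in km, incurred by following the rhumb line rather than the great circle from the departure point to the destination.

422 km

Great circle: cos σ = sin φ₁ sin φ₂ + cos φ₁ cos φ₂ cos Δλ,  σ = 2.2631 rad → d_gc = 14389.05 km
Rhumb line: Δψ = -1.1582, q = Δφ/Δψ = 0.9200, d_rh = R√(Δφ²+q²Δλ²) = 14811.52 km
Excess = 14811.52 − 14389.05 = 422.47 ≈ 422 km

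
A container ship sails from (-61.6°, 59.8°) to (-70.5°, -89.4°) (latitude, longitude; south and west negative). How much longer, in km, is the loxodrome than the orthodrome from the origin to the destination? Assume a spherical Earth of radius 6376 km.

Great circle: cos σ = sin φ₁ sin φ₂ + cos φ₁ cos φ₂ cos Δλ,  σ = 0.8054 rad → d_gc = 5135.3 km
Rhumb line: Δψ = -0.3870, q = Δφ/Δψ = 0.4014, d_rh = R√(Δφ²+q²Δλ²) = 6736.9 km
Excess = 6736.9 − 5135.3 = 1601.6 ≈ 1602 km

1602 km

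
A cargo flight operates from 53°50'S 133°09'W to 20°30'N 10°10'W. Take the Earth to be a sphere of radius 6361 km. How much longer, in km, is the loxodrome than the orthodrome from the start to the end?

Great circle: cos σ = sin φ₁ sin φ₂ + cos φ₁ cos φ₂ cos Δλ,  σ = 2.1940 rad → d_gc = 13956.1 km
Rhumb line: Δψ = +1.4849, q = Δφ/Δψ = 0.8737, d_rh = R√(Δφ²+q²Δλ²) = 14505.4 km
Excess = 14505.4 − 13956.1 = 549.3 ≈ 549 km

549 km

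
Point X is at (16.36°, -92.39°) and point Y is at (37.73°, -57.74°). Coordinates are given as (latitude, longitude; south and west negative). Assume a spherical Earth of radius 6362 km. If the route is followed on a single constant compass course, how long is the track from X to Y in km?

4143 km

Δψ = ln[tan(π/4+φ₂/2)/tan(π/4+φ₁/2)] = +0.4225;  Δφ = +0.3730 rad,  Δλ = +0.6048 rad
q = Δφ/Δψ = 0.8827
d = R·√(Δφ² + q²Δλ²) = 6362·0.65123 = 4143 km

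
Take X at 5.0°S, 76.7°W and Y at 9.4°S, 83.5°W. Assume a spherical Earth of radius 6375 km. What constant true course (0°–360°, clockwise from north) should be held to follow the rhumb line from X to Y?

Δψ = ln[tan(π/4+φ₂/2)/tan(π/4+φ₁/2)] = -0.0774
Δλ = -0.1187 rad (taken the short way round)
course = atan2(Δλ, Δψ) = 236.88°

236.9°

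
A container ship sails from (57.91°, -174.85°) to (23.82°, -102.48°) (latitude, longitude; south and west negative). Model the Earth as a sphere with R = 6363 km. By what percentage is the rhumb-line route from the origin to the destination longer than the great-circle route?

Great circle: σ = 1.0594 rad → d_gc = Rσ = 6741.3 km
Rhumb: Δφ = -0.5950, Δλ = +1.2631, Δψ = -0.8179, q = Δφ/Δψ = 0.7274 → d_rh = R√(Δφ²+q²Δλ²) = 6965.0 km
Excess = (6965.0 − 6741.3) / 6741.3 = 223.7 / 6741.3 = 3.32% ≈ 3.3%

3.3%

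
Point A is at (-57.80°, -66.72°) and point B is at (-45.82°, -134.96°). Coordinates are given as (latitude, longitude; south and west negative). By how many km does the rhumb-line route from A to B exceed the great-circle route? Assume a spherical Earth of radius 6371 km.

185 km

Great circle: cos σ = sin φ₁ sin φ₂ + cos φ₁ cos φ₂ cos Δλ,  σ = 0.7310 rad → d_gc = 4657.0 km
Rhumb line: Δψ = +0.3408, q = Δφ/Δψ = 0.6135, d_rh = R√(Δφ²+q²Δλ²) = 4841.8 km
Excess = 4841.8 − 4657.0 = 184.8 ≈ 185 km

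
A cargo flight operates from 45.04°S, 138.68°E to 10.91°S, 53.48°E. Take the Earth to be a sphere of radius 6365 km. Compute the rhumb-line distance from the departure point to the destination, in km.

Rhumb course C = atan2(Δλ, Δψ) with Δψ = ln[tan(π/4+φ₂/2)/tan(π/4+φ₁/2)] = +0.6908, Δλ = -1.4870 → C = 294.92°
d = R·|Δφ| / |cos C| = 6365·0.59568 / 0.42130 = 8999 km

8999 km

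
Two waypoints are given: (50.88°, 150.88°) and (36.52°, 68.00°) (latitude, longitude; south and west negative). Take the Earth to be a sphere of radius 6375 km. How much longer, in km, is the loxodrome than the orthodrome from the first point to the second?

314 km

Great circle: cos σ = sin φ₁ sin φ₂ + cos φ₁ cos φ₂ cos Δλ,  σ = 1.0186 rad → d_gc = 6493.7 km
Rhumb line: Δψ = -0.3493, q = Δφ/Δψ = 0.7176, d_rh = R√(Δφ²+q²Δλ²) = 6807.4 km
Excess = 6807.4 − 6493.7 = 313.7 ≈ 314 km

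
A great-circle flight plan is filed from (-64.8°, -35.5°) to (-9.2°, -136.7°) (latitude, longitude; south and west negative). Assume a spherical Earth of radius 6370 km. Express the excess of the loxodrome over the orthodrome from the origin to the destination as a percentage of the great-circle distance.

Great circle: σ = 1.5077 rad → d_gc = Rσ = 9604.2 km
Rhumb: Δφ = +0.9704, Δλ = -1.7663, Δψ = +1.3370, q = Δφ/Δψ = 0.7258 → d_rh = R√(Δφ²+q²Δλ²) = 10242.1 km
Excess = (10242.1 − 9604.2) / 9604.2 = 637.9 / 9604.2 = 6.64% ≈ 6.6%

6.6%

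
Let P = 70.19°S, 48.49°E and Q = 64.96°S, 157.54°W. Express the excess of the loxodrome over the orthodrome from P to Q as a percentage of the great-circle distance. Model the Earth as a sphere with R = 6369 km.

Great circle: σ = 0.7619 rad → d_gc = Rσ = 4852.7 km
Rhumb: Δφ = +0.0913, Δλ = +2.6873, Δψ = +0.2404, q = Δφ/Δψ = 0.3798 → d_rh = R√(Δφ²+q²Δλ²) = 6526.0 km
Excess = (6526.0 − 4852.7) / 4852.7 = 1673.3 / 4852.7 = 34.48% ≈ 34.5%

34.5%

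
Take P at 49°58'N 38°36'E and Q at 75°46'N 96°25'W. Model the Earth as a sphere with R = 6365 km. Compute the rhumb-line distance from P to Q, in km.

6928 km

Δψ = ln[tan(π/4+φ₂/2)/tan(π/4+φ₁/2)] = +1.0708;  Δφ = +0.4503 rad,  Δλ = -2.3565 rad
q = Δφ/Δψ = 0.4205
d = R·√(Δφ² + q²Δλ²) = 6365·1.08842 = 6928 km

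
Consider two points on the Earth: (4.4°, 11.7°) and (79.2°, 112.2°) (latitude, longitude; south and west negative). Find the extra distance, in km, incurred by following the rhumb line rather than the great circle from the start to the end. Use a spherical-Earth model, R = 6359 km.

Great circle: cos σ = sin φ₁ sin φ₂ + cos φ₁ cos φ₂ cos Δλ,  σ = 1.5295 rad → d_gc = 9725.9 km
Rhumb line: Δψ = +2.2820, q = Δφ/Δψ = 0.5721, d_rh = R√(Δφ²+q²Δλ²) = 10470.8 km
Excess = 10470.8 − 9725.9 = 744.9 ≈ 745 km

745 km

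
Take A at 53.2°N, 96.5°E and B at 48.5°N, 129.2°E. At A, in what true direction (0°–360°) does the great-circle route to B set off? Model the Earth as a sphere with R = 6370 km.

N = sin Δλ·cos φ₂ = +0.3580;  D = cos φ₁ sin φ₂ − sin φ₁ cos φ₂ cos Δλ = +0.0022
initial course = atan2(N, D) = 89.66°

89.7°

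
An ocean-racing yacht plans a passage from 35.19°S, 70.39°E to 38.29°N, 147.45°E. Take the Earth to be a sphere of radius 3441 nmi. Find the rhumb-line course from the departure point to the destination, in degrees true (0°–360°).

Meridional parts: M(φ₁)=-0.6569, M(φ₂)=+0.7244 → ΔM = +1.3813;  Δλ = +1.3450 rad
tan C = Δλ / ΔM = +0.9737 → C = 44.24°

44.2°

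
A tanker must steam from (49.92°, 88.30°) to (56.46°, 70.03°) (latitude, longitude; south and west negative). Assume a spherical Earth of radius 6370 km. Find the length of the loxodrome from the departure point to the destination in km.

Δψ = ln[tan(π/4+φ₂/2)/tan(π/4+φ₁/2)] = +0.1910;  Δφ = +0.1141 rad,  Δλ = -0.3189 rad
q = Δφ/Δψ = 0.5977
d = R·√(Δφ² + q²Δλ²) = 6370·0.22215 = 1415 km

1415 km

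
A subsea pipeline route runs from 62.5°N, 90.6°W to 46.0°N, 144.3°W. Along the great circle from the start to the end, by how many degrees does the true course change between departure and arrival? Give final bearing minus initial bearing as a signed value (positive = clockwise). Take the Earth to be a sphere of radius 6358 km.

-45.1°

At departure: θ₁ = atan2(sin Δλ cos φ₂, cos φ₁ sin φ₂ − sin φ₁ cos φ₂ cos Δλ) = 266.66°
At arrival: θ₂ = atan2(sin Δλ cos φ₁, −cos φ₂ sin φ₁ + sin φ₂ cos φ₁ cos Δλ) = 221.57°
Δθ = θ₂ − θ₁ = -45.1°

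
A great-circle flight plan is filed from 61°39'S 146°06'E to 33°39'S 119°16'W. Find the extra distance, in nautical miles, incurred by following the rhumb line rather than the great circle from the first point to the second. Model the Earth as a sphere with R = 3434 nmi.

Great circle: cos σ = sin φ₁ sin φ₂ + cos φ₁ cos φ₂ cos Δλ,  σ = 1.0976 rad → d_gc = 3769.2 nmi
Rhumb line: Δψ = +0.7517, q = Δφ/Δψ = 0.6501, d_rh = R√(Δφ²+q²Δλ²) = 4051.1 nmi
Excess = 4051.1 − 3769.2 = 281.9 ≈ 282 nmi

282 nmi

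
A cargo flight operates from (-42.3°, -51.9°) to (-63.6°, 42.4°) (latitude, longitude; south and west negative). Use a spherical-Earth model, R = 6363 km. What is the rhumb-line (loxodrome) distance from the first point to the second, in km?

Δψ = ln[tan(π/4+φ₂/2)/tan(π/4+φ₁/2)] = -0.6339;  Δφ = -0.3718 rad,  Δλ = +1.6458 rad
q = Δφ/Δψ = 0.5865
d = R·√(Δφ² + q²Δλ²) = 6363·1.03438 = 6582 km

6582 km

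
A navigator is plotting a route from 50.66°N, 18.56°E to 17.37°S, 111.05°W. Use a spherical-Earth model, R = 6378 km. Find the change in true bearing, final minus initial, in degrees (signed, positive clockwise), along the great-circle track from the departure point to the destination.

Initial bearing θ₁ = atan2(sin Δλ cos φ₂, cos φ₁ sin φ₂ − sin φ₁ cos φ₂ cos Δλ) = 290.94°
Final bearing θ₂ = (initial bearing from the destination back to the start) + 180° = 218.34°
Δθ = θ₂ − θ₁ = -72.6°

-72.6°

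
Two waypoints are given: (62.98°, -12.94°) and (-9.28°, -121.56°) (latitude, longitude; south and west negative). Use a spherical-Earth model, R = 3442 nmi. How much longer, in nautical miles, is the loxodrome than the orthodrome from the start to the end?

Great circle: cos σ = sin φ₁ sin φ₂ + cos φ₁ cos φ₂ cos Δλ,  σ = 1.8617 rad → d_gc = 6408.0 nmi
Rhumb line: Δψ = -1.5887, q = Δφ/Δψ = 0.7938, d_rh = R√(Δφ²+q²Δλ²) = 6758.4 nmi
Excess = 6758.4 − 6408.0 = 350.4 ≈ 350 nmi

350 nmi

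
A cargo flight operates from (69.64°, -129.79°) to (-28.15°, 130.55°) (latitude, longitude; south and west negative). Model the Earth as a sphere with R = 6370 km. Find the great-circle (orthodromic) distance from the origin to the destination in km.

13296 km

Haversine: a = sin²(Δφ/2)+cos φ₁ cos φ₂ sin²(Δλ/2) = 0.74689;  σ = 2·atan2(√a,√(1−a))
σ = 119.589° → d = Rσ = 6370·2.08723 = 13296 km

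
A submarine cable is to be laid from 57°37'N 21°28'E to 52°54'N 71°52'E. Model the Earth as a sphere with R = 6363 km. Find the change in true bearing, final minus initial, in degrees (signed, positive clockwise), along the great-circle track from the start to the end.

Initial bearing θ₁ = atan2(sin Δλ cos φ₂, cos φ₁ sin φ₂ − sin φ₁ cos φ₂ cos Δλ) = 77.57°
Final bearing θ₂ = (initial bearing from the destination back to the start) + 180° = 119.88°
Δθ = θ₂ − θ₁ = +42.3°

+42.3°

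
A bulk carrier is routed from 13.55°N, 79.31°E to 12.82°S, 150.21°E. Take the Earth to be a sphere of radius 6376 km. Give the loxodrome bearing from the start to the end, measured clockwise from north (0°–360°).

110.6°

Meridional parts: M(φ₁)=+0.2387, M(φ₂)=-0.2256 → ΔM = -0.4644;  Δλ = +1.2374 rad
tan C = Δλ / ΔM = -2.6648 → C = 110.57°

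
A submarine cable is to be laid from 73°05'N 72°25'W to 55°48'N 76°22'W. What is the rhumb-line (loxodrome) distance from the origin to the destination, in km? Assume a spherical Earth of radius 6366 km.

Rhumb course C = atan2(Δλ, Δψ) with Δψ = ln[tan(π/4+φ₂/2)/tan(π/4+φ₁/2)] = -0.7269, Δλ = -0.0689 → C = 185.42°
d = R·|Δφ| / |cos C| = 6366·0.30165 / 0.99553 = 1929 km

1929 km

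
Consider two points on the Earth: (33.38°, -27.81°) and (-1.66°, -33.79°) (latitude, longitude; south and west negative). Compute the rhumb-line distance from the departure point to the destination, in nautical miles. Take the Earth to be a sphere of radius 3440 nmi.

Rhumb course C = atan2(Δλ, Δψ) with Δψ = ln[tan(π/4+φ₂/2)/tan(π/4+φ₁/2)] = -0.6476, Δλ = -0.1044 → C = 189.15°
d = R·|Δφ| / |cos C| = 3440·0.61156 / 0.98726 = 2131 nmi

2131 nmi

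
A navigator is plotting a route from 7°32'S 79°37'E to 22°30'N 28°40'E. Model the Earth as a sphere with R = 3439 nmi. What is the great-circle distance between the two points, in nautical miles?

Haversine: a = sin²(Δφ/2)+cos φ₁ cos φ₂ sin²(Δλ/2) = 0.23658;  σ = 2·atan2(√a,√(1−a))
σ = 58.207° → d = Rσ = 3439·1.01591 = 3494 nmi

3494 nmi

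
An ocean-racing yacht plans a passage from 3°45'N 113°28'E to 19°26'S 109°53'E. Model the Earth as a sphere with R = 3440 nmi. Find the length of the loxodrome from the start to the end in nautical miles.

Rhumb course C = atan2(Δλ, Δψ) with Δψ = ln[tan(π/4+φ₂/2)/tan(π/4+φ₁/2)] = -0.4114, Δλ = -0.0625 → C = 188.64°
d = R·|Δφ| / |cos C| = 3440·0.40463 / 0.98864 = 1408 nmi

1408 nmi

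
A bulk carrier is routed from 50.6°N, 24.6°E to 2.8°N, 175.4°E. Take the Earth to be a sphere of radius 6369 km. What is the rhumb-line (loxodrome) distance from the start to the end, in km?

Δψ = ln[tan(π/4+φ₂/2)/tan(π/4+φ₁/2)] = -0.9782;  Δφ = -0.8343 rad,  Δλ = +2.6320 rad
q = Δφ/Δψ = 0.8529
d = R·√(Δφ² + q²Δλ²) = 6369·2.39473 = 15252 km

15252 km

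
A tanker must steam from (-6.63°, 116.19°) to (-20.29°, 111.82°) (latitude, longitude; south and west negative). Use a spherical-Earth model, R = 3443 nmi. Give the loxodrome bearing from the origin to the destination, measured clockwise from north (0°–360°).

197.2°

Meridional parts: M(φ₁)=-0.1160, M(φ₂)=-0.3618 → ΔM = -0.2458;  Δλ = -0.0763 rad
tan C = Δλ / ΔM = +0.3103 → C = 197.24°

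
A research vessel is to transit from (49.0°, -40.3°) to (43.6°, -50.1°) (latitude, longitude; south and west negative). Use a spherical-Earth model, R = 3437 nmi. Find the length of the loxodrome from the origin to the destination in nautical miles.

519 nmi

Rhumb course C = atan2(Δλ, Δψ) with Δψ = ln[tan(π/4+φ₂/2)/tan(π/4+φ₁/2)] = -0.1366, Δλ = -0.1710 → C = 231.39°
d = R·|Δφ| / |cos C| = 3437·0.09425 / 0.62398 = 519 nmi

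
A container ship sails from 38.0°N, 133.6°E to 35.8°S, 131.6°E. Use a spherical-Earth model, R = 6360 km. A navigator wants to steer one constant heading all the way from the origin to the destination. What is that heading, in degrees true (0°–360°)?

181.4°

Δψ = ln[tan(π/4+φ₂/2)/tan(π/4+φ₁/2)] = -1.3880
Δλ = -0.0349 rad (taken the short way round)
course = atan2(Δλ, Δψ) = 181.44°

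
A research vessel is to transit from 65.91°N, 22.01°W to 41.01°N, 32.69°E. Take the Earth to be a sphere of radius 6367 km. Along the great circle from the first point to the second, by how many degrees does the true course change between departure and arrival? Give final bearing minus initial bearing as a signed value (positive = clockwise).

+46.1°

At departure: θ₁ = atan2(sin Δλ cos φ₂, cos φ₁ sin φ₂ − sin φ₁ cos φ₂ cos Δλ) = 101.94°
At arrival: θ₂ = atan2(sin Δλ cos φ₁, −cos φ₂ sin φ₁ + sin φ₂ cos φ₁ cos Δλ) = 148.05°
Δθ = θ₂ − θ₁ = +46.1°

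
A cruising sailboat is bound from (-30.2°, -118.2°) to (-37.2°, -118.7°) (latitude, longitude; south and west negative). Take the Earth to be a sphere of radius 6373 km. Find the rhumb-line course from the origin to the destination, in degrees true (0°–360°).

Δψ = ln[tan(π/4+φ₂/2)/tan(π/4+φ₁/2)] = -0.1470
Δλ = -0.0087 rad (taken the short way round)
course = atan2(Δλ, Δψ) = 183.40°

183.4°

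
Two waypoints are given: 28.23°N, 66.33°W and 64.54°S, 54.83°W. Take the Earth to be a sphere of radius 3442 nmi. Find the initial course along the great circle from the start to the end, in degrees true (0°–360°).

N = sin Δλ·cos φ₂ = +0.0857;  D = cos φ₁ sin φ₂ − sin φ₁ cos φ₂ cos Δλ = -0.9947
initial course = atan2(N, D) = 175.08°

175.1°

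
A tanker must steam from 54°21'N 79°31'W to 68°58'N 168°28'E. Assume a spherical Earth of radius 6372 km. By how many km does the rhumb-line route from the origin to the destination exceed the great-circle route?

Great circle: cos σ = sin φ₁ sin φ₂ + cos φ₁ cos φ₂ cos Δλ,  σ = 0.8230 rad → d_gc = 5244.1 km
Rhumb line: Δψ = +0.5493, q = Δφ/Δψ = 0.4644, d_rh = R√(Δφ²+q²Δλ²) = 6009.3 km
Excess = 6009.3 − 5244.1 = 765.2 ≈ 765 km

765 km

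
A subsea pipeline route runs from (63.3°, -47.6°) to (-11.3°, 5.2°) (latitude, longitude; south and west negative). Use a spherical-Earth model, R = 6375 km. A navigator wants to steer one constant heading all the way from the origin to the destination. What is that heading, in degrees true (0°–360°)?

150.6°

Δψ = ln[tan(π/4+φ₂/2)/tan(π/4+φ₁/2)] = -1.6369
Δλ = +0.9215 rad (taken the short way round)
course = atan2(Δλ, Δψ) = 150.62°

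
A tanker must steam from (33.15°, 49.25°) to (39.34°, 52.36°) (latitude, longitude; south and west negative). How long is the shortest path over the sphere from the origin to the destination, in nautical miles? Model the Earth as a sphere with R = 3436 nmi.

400 nmi

Haversine: a = sin²(Δφ/2)+cos φ₁ cos φ₂ sin²(Δλ/2) = 0.00339;  σ = 2·atan2(√a,√(1−a))
σ = 6.678° → d = Rσ = 3436·0.11655 = 400 nmi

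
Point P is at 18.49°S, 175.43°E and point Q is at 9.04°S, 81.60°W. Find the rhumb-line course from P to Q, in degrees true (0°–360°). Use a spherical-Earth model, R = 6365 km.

Δψ = ln[tan(π/4+φ₂/2)/tan(π/4+φ₁/2)] = +0.1700
Δλ = +1.7972 rad (taken the short way round)
course = atan2(Δλ, Δψ) = 84.60°

84.6°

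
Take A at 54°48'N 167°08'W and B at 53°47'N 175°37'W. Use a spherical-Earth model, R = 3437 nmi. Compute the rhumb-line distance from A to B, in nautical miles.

303 nmi

Δψ = ln[tan(π/4+φ₂/2)/tan(π/4+φ₁/2)] = -0.0304;  Δφ = -0.0177 rad,  Δλ = -0.1481 rad
q = Δφ/Δψ = 0.5836
d = R·√(Δφ² + q²Δλ²) = 3437·0.08822 = 303 nmi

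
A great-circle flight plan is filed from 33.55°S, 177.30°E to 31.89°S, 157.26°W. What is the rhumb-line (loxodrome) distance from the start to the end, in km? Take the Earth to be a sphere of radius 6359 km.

Rhumb course C = atan2(Δλ, Δψ) with Δψ = ln[tan(π/4+φ₂/2)/tan(π/4+φ₁/2)] = +0.0344, Δλ = +0.4440 → C = 85.56°
d = R·|Δφ| / |cos C| = 6359·0.02897 / 0.07733 = 2382 km

2382 km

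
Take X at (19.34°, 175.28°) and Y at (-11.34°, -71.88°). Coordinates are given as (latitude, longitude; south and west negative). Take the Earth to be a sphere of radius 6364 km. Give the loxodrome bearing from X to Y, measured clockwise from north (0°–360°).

105.4°

Δψ = ln[tan(π/4+φ₂/2)/tan(π/4+φ₁/2)] = -0.5434
Δλ = +1.9694 rad (taken the short way round)
course = atan2(Δλ, Δψ) = 105.42°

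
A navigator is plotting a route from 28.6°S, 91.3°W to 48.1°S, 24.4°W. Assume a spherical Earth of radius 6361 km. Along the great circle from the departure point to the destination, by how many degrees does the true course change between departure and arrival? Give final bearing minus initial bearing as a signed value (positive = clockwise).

At departure: θ₁ = atan2(sin Δλ cos φ₂, cos φ₁ sin φ₂ − sin φ₁ cos φ₂ cos Δλ) = 130.68°
At arrival: θ₂ = atan2(sin Δλ cos φ₁, −cos φ₂ sin φ₁ + sin φ₂ cos φ₁ cos Δλ) = 85.52°
Δθ = θ₂ − θ₁ = -45.2°

-45.2°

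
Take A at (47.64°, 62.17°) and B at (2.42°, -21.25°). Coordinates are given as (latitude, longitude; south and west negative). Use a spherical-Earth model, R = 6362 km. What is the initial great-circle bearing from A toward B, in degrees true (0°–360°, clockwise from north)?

θ = atan2( sin Δλ·cos φ₂ ,  cos φ₁ sin φ₂ − sin φ₁ cos φ₂ cos Δλ )
  = atan2(-0.9925, -0.0561) = 266.76°

266.8°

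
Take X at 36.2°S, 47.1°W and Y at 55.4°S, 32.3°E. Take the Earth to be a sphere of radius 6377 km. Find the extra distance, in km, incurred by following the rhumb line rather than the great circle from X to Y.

Great circle: cos σ = sin φ₁ sin φ₂ + cos φ₁ cos φ₂ cos Δλ,  σ = 0.9638 rad → d_gc = 6145.9 km
Rhumb line: Δψ = -0.4879, q = Δφ/Δψ = 0.6869, d_rh = R√(Δφ²+q²Δλ²) = 6435.2 km
Excess = 6435.2 − 6145.9 = 289.3 ≈ 289 km

289 km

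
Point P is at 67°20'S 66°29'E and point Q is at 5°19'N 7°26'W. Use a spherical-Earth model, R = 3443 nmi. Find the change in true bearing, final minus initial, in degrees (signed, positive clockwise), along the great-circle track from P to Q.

At departure: θ₁ = atan2(sin Δλ cos φ₂, cos φ₁ sin φ₂ − sin φ₁ cos φ₂ cos Δλ) = 286.88°
At arrival: θ₂ = atan2(sin Δλ cos φ₁, −cos φ₂ sin φ₁ + sin φ₂ cos φ₁ cos Δλ) = 338.26°
Δθ = θ₂ − θ₁ = +51.4°

+51.4°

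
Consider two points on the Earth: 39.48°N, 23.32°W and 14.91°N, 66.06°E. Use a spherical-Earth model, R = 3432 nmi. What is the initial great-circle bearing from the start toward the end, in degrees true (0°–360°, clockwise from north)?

θ = atan2( sin Δλ·cos φ₂ ,  cos φ₁ sin φ₂ − sin φ₁ cos φ₂ cos Δλ )
  = atan2(+0.9663, +0.1919) = 78.76°

78.8°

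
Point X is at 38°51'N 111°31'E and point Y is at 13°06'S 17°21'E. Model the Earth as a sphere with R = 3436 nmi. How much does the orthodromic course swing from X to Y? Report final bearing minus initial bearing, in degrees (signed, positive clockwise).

Initial bearing θ₁ = atan2(sin Δλ cos φ₂, cos φ₁ sin φ₂ − sin φ₁ cos φ₂ cos Δλ) = 262.25°
Final bearing θ₂ = (initial bearing from the destination back to the start) + 180° = 232.40°
Δθ = θ₂ − θ₁ = -29.9°

-29.9°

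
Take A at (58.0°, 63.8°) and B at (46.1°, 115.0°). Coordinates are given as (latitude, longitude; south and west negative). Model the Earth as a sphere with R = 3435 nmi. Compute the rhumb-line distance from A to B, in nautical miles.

2004 nmi

Rhumb course C = atan2(Δλ, Δψ) with Δψ = ln[tan(π/4+φ₂/2)/tan(π/4+φ₁/2)] = -0.3404, Δλ = +0.8936 → C = 110.85°
d = R·|Δφ| / |cos C| = 3435·0.20769 / 0.35595 = 2004 nmi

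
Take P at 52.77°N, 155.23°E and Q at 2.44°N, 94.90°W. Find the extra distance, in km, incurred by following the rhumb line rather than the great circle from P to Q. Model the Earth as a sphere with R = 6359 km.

Great circle: cos σ = sin φ₁ sin φ₂ + cos φ₁ cos φ₂ cos Δλ,  σ = 1.7432 rad → d_gc = 11085.0 km
Rhumb line: Δψ = -1.0456, q = Δφ/Δψ = 0.8401, d_rh = R√(Δφ²+q²Δλ²) = 11668.4 km
Excess = 11668.4 − 11085.0 = 583.4 ≈ 583 km

583 km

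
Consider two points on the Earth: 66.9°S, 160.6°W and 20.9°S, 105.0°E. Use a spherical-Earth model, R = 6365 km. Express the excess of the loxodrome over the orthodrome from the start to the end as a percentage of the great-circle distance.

Great circle: σ = 1.2661 rad → d_gc = Rσ = 8058.6 km
Rhumb: Δφ = +0.8029, Δλ = -1.6476, Δψ = +1.2147, q = Δφ/Δψ = 0.6609 → d_rh = R√(Δφ²+q²Δλ²) = 8611.3 km
Excess = (8611.3 − 8058.6) / 8058.6 = 552.7 / 8058.6 = 6.86% ≈ 6.9%

6.9%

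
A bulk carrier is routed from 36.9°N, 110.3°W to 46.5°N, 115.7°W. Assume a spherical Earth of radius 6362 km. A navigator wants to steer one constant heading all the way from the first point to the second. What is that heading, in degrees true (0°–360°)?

337.3°

Meridional parts: M(φ₁)=+0.6938, M(φ₂)=+0.9189 → ΔM = +0.2251;  Δλ = -0.0942 rad
tan C = Δλ / ΔM = -0.4187 → C = 337.28°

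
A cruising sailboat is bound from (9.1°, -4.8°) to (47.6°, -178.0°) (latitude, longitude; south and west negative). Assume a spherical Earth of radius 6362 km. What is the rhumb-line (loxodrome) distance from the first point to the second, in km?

16956 km

Rhumb course C = atan2(Δλ, Δψ) with Δψ = ln[tan(π/4+φ₂/2)/tan(π/4+φ₁/2)] = +0.7876, Δλ = -3.0229 → C = 284.60°
d = R·|Δφ| / |cos C| = 6362·0.67195 / 0.25212 = 16956 km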